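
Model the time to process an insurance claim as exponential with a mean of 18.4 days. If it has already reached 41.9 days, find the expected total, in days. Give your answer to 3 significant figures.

The rate is λ = 1/18.4 = 0.0543478 per day.
By memorylessness, E[X | X > 41.9] = 41.9 + 1/λ = 41.9 + 18.4 = 60.3 days.

60.3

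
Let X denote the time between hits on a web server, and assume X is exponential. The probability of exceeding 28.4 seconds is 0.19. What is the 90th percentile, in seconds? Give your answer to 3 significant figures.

39.4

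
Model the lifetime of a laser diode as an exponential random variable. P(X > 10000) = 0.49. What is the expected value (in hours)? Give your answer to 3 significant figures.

14000

e^(−λ·10000) = 0.49 ⇒ λ = −ln(0.49)/10000 = 0.000071335.
Mean = 1/λ = 14018.4 hours.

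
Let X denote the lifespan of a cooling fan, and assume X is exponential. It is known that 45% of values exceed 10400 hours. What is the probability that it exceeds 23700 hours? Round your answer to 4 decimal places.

0.1621

e^(−λ·10400) = 0.45 ⇒ λ = −ln(0.45)/10400 = 0.0000767796.
P(X > 23700) = e^(−0.0000767796·23700) = e^(−1.8197) ≈ 0.1621.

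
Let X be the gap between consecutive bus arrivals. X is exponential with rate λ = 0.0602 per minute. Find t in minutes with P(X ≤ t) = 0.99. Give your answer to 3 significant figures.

76.5

Set 1 − e^(−λt) = 0.99, so t = −ln(0.01)/λ = 4.6052/0.0602 ≈ 76.4978 minutes.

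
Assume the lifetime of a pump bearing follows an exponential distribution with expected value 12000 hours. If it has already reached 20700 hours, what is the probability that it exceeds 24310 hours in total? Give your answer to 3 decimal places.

The rate is λ = 1/12000 = 0.0000833333 per hour.
P(X > s+t | X > s) = e^(−λ(s+t))/e^(−λs) = e^(−λt), independent of s = 20700.
P(X > 3610) = e^(−0.30083) ≈ 0.740.

0.740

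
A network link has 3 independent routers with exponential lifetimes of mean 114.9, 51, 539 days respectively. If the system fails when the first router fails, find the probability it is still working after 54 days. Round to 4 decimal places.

The first failure time is exponential with rate Σλ_i = 1/114.9 + 1/51 + 1/539 = 0.0301664 per day.
P(min > 54) = e^(−0.0301664·54) = e^(−1.629) ≈ 0.1961.

0.1961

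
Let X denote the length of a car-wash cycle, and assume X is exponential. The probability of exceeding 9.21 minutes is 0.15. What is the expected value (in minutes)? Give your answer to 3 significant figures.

4.85

e^(−λ·9.21) = 0.15 ⇒ λ = −ln(0.15)/9.21 = 0.205985.
Mean = 1/λ = 4.85473 minutes.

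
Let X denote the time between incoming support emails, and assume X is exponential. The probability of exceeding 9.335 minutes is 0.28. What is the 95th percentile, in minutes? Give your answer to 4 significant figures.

e^(−λ·9.335) = 0.28 ⇒ λ = −ln(0.28)/9.335 = 0.136365.
95th percentile: 1 − e^(−λt) = 0.95, t = −ln(0.05)/λ = 21.9685 minutes.

21.97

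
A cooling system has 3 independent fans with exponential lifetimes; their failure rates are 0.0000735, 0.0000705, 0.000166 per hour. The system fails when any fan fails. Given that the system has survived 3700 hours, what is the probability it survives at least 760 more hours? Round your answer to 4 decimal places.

0.7901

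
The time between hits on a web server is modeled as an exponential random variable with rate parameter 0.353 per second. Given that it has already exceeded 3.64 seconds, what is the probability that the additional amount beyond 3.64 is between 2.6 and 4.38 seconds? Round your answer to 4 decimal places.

0.1863

Memoryless: the residual past 3.64 is again Exp(λ).
P(2.6 < residual < 4.38) = e^(−λ·2.6) − e^(−λ·4.38) = 0.39940 − 0.21307 ≈ 0.1863.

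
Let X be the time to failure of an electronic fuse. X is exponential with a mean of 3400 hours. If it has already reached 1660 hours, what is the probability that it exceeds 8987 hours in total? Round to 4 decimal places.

0.1159

The rate is λ = 1/3400 = 0.000294118 per hour.
By the memoryless property, P(X > 1660+7327 | X > 1660) = P(X > 7327).
P(X > 7327) = e^(−2.155) ≈ 0.1159.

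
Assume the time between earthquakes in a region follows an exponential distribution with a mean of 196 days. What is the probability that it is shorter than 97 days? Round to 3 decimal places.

0.390

The rate is λ = 1/196 = 0.00510204 per day.
P(X ≤ 97) = 1 − e^(−λ·97) = 1 − e^(−0.4949) ≈ 0.390.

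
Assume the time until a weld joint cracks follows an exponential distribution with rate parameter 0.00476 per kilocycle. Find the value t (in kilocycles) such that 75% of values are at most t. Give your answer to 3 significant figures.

291

Set 1 − e^(−λt) = 0.75, so t = −ln(0.25)/λ = 1.3863/0.00476 ≈ 291.238 kilocycles.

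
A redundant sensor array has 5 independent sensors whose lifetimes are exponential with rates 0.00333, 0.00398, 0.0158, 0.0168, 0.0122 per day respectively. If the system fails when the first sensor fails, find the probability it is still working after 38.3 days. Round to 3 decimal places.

0.136

The time to first failure is exponential with rate Σλ = 0.00333 + 0.00398 + 0.0158 + 0.0168 + 0.0122 = 0.05211.
P(min > 38.3) = e^(−0.05211·38.3) = e^(−1.9958) ≈ 0.136.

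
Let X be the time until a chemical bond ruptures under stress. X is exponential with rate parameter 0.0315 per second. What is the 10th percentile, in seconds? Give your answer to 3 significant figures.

Set 1 − e^(−λt) = 0.1, so t = −ln(0.9)/λ = 0.10536/0.0315 ≈ 3.34478 seconds.

3.34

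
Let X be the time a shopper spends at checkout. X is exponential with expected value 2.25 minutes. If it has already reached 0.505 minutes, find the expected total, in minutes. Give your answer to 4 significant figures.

2.755

The rate is λ = 1/2.25 = 0.444444 per minute.
By memorylessness, E[X | X > 0.505] = 0.505 + 1/λ = 0.505 + 2.25 = 2.755 minutes.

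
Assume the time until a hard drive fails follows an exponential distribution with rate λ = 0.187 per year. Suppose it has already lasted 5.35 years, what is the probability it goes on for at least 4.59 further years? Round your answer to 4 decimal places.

0.4239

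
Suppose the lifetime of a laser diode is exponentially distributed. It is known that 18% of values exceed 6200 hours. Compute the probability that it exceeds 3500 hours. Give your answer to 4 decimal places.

e^(−λ·6200) = 0.18 ⇒ λ = −ln(0.18)/6200 = 0.00027658.
P(X > 3500) = e^(−0.00027658·3500) = e^(−0.96803) ≈ 0.3798.

0.3798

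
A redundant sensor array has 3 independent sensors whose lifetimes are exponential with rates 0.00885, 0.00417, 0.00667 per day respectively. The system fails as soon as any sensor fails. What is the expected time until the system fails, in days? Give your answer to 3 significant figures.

The time to first failure is exponential with rate Σλ = 0.00885 + 0.00417 + 0.00667 = 0.01969.
E[min] = 1/Σλ = 1/0.01969 = 50.7872 days.

50.8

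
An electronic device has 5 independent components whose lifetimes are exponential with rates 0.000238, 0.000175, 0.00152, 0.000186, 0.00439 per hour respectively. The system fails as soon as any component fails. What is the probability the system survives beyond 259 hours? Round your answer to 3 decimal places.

The time to first failure is exponential with rate Σλ = 0.000238 + 0.000175 + 0.00152 + 0.000186 + 0.00439 = 0.006509.
P(min > 259) = e^(−0.006509·259) = e^(−1.6858) ≈ 0.185.

0.185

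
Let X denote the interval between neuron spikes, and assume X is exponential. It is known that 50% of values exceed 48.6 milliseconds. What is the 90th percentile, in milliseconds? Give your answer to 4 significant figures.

e^(−λ·48.6) = 0.50 ⇒ λ = −ln(0.50)/48.6 = 0.0142623.
90th percentile: 1 − e^(−λt) = 0.9, t = −ln(0.1)/λ = 161.446 milliseconds.

161.4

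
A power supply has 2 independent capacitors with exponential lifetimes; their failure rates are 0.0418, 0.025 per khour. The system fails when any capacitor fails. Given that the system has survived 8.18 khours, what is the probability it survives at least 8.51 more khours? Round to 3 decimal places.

0.566

Time to first failure ~ Exp(Σλ) with Σλ = 0.0668.
By memorylessness, P(T > 8.18+8.51 | T > 8.18) = P(T > 8.51) = e^(−0.0668·8.51) ≈ 0.566.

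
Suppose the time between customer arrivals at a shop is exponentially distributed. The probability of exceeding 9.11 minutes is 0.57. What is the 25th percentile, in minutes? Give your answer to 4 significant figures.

4.662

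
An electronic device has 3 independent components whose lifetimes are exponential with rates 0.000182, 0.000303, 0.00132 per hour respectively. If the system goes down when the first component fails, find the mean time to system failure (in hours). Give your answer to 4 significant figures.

The time to first failure is exponential with rate Σλ = 0.000182 + 0.000303 + 0.00132 = 0.001805.
E[min] = 1/Σλ = 1/0.001805 = 554.017 hours.

554.0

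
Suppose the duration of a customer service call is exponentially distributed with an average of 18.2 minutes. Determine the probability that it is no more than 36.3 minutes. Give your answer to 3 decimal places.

0.864

The rate is λ = 1/18.2 = 0.0549451 per minute.
P(X ≤ 36.3) = 1 − e^(−λ·36.3) = 1 − e^(−1.9945) ≈ 0.864.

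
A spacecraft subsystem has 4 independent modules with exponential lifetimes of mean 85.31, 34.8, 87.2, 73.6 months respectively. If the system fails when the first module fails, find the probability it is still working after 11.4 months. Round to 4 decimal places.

The first failure time is exponential with rate Σλ_i = 1/85.31 + 1/34.8 + 1/87.2 + 1/73.6 = 0.0655124 per month.
P(min > 11.4) = e^(−0.0655124·11.4) = e^(−0.74684) ≈ 0.4739.

0.4739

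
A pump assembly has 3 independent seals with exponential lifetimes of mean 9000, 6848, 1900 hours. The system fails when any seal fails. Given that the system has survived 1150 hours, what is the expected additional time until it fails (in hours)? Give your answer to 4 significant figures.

First-failure rate Σλ = 1/9000 + 1/6848 + 1/1900 = 0.000783455.
By memorylessness the expected residual is 1/Σλ = 1276.4 hours, regardless of the 1150 already elapsed.

1276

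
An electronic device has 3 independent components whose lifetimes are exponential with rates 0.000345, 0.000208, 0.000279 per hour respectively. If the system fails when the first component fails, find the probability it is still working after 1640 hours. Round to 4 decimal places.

The time to first failure is exponential with rate Σλ = 0.000345 + 0.000208 + 0.000279 = 0.000832.
P(min > 1640) = e^(−0.000832·1640) = e^(−1.3645) ≈ 0.2555.

0.2555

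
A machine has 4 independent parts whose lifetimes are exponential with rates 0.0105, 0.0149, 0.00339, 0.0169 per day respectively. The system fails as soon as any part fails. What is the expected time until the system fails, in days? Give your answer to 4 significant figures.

21.89

The time to first failure is exponential with rate Σλ = 0.0105 + 0.0149 + 0.00339 + 0.0169 = 0.04569.
E[min] = 1/Σλ = 1/0.04569 = 21.8866 days.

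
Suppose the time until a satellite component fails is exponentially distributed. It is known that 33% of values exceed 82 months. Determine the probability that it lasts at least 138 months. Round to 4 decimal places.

0.1548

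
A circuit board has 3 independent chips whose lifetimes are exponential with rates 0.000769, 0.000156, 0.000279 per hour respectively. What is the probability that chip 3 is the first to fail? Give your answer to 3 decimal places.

0.232

The time to first failure is exponential with rate Σλ = 0.000769 + 0.000156 + 0.000279 = 0.001204.
P(chip 3 first) = λ_3/Σλ = 0.000279/0.001204 ≈ 0.232.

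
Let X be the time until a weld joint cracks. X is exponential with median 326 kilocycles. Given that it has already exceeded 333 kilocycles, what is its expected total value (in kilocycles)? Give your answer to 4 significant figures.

803.3

For an exponential, median = ln(2)/λ, so λ = ln 2 / 326 = 0.00212622 per kilocycle.
By memorylessness, E[X | X > 333] = 333 + 1/λ = 333 + 470.319 = 803.319 kilocycles.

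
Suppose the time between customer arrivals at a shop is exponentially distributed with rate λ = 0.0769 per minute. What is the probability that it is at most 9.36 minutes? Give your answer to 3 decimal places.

0.513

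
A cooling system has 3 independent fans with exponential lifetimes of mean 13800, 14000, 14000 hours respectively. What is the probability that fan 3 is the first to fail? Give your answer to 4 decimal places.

0.3317

Rates: λ_i = 1/mean_i → 0.0000724638, 0.0000714286, 0.0000714286; Σλ = 0.000215321.
P(fan 3 first) = λ_3/Σλ = 0.0000714286/0.000215321 ≈ 0.3317.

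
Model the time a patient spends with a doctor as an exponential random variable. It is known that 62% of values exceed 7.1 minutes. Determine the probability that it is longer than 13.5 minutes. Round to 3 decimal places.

e^(−λ·7.1) = 0.62 ⇒ λ = −ln(0.62)/7.1 = 0.067329.
P(X > 13.5) = e^(−0.067329·13.5) = e^(−0.90894) ≈ 0.403.

0.403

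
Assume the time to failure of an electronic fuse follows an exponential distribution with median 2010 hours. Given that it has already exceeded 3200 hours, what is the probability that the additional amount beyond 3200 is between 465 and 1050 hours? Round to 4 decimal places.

0.1556

For an exponential, median = ln(2)/λ, so λ = ln 2 / 2010 = 0.000344849 per hour.
Memoryless: the residual past 3200 is again Exp(λ).
P(465 < residual < 1050) = e^(−λ·465) − e^(−λ·1050) = 0.85184 − 0.69622 ≈ 0.1556.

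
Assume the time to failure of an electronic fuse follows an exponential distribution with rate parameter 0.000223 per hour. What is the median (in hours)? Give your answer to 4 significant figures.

Set 1 − e^(−λt) = 0.5, so t = −ln(0.5)/λ = 0.69315/0.000223 ≈ 3108.28 hours.

3108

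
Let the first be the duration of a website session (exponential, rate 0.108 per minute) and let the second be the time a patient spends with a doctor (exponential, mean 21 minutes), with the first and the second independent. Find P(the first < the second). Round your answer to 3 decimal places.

0.694

λ_1 = 0.108, λ_2 = 1/21 = 0.047619.
For independent exponentials, P(the first < the second) = λ_1/(λ_1+λ_2) = 0.108/0.155619 ≈ 0.694.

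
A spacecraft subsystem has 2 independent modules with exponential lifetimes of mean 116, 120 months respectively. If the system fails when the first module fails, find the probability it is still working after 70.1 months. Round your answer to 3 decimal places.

0.305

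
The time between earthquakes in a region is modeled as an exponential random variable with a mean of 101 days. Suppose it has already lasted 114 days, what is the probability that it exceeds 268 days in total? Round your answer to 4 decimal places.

The rate is λ = 1/101 = 0.00990099 per day.
P(X > s+t | X > s) = e^(−λ(s+t))/e^(−λs) = e^(−λt), independent of s = 114.
P(X > 154) = e^(−1.5248) ≈ 0.2177.

0.2177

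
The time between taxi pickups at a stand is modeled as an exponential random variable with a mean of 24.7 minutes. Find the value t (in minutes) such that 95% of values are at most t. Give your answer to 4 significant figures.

The rate is λ = 1/24.7 = 0.0404858 per minute.
Set 1 − e^(−λt) = 0.95, so t = −ln(0.05)/λ = 2.9957/0.0404858 ≈ 73.9946 minutes.

73.99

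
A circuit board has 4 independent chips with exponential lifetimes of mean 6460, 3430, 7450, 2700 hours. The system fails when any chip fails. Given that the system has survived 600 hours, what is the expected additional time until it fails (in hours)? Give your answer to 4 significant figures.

First-failure rate Σλ = 1/6460 + 1/3430 + 1/7450 + 1/2700 = 0.000950943.
By memorylessness the expected residual is 1/Σλ = 1051.59 hours, regardless of the 600 already elapsed.

1052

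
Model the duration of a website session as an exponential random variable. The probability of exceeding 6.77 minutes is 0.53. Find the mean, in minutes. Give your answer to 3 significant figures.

10.7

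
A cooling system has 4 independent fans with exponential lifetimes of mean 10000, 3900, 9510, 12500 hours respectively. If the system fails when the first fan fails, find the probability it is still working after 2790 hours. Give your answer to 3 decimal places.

0.221

The first failure time is exponential with rate Σλ_i = 1/10000 + 1/3900 + 1/9510 + 1/12500 = 0.000541563 per hour.
P(min > 2790) = e^(−0.000541563·2790) = e^(−1.511) ≈ 0.221.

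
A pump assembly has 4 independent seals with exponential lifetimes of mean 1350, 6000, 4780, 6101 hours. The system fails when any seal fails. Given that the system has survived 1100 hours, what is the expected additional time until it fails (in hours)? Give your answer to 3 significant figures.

First-failure rate Σλ = 1/1350 + 1/6000 + 1/4780 + 1/6101 = 0.00128052.
By memorylessness the expected residual is 1/Σλ = 780.933 hours, regardless of the 1100 already elapsed.

781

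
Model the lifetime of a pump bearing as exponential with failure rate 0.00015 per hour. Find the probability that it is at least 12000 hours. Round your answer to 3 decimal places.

0.165

P(X > 12000) = e^(−λ·12000) = e^(−1.8) ≈ 0.165.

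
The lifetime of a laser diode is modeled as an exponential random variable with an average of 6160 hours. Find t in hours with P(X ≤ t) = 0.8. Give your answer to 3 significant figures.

9910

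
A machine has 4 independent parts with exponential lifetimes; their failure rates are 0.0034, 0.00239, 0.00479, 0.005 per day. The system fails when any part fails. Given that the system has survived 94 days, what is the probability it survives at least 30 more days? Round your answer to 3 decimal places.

0.627

Time to first failure ~ Exp(Σλ) with Σλ = 0.01558.
By memorylessness, P(T > 94+30 | T > 94) = P(T > 30) = e^(−0.01558·30) ≈ 0.627.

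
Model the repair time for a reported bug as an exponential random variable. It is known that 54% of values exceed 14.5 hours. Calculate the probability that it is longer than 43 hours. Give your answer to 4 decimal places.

e^(−λ·14.5) = 0.54 ⇒ λ = −ln(0.54)/14.5 = 0.0424956.
P(X > 43) = e^(−0.0424956·43) = e^(−1.8273) ≈ 0.1608.

0.1608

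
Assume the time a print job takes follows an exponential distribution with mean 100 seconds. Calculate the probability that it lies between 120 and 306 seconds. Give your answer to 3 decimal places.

The rate is λ = 1/100 = 0.01 per second.
P(120 < X < 306) = e^(−λ·120) − e^(−λ·306) = 0.30119 − 0.04689 ≈ 0.254.

0.254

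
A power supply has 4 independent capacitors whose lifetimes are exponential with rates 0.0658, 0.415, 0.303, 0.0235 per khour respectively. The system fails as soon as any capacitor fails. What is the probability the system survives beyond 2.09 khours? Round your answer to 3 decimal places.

0.185

The time to first failure is exponential with rate Σλ = 0.0658 + 0.415 + 0.303 + 0.0235 = 0.8073.
P(min > 2.09) = e^(−0.8073·2.09) = e^(−1.6873) ≈ 0.185.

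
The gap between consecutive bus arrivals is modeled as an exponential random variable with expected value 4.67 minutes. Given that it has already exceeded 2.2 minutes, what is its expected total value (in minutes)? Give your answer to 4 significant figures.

6.870

The rate is λ = 1/4.67 = 0.214133 per minute.
By memorylessness, E[X | X > 2.2] = 2.2 + 1/λ = 2.2 + 4.67 = 6.87 minutes.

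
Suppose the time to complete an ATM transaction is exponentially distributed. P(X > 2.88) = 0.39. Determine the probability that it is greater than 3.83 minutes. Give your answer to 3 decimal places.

e^(−λ·2.88) = 0.39 ⇒ λ = −ln(0.39)/2.88 = 0.326947.
P(X > 3.83) = e^(−0.326947·3.83) = e^(−1.2522) ≈ 0.286.

0.286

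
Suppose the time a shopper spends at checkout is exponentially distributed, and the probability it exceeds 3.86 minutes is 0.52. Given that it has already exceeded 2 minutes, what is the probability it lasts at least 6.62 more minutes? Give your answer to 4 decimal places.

From e^(−λ·3.86) = 0.52, λ = −ln(0.52)/3.86 = 0.169411.
Memoryless: P(X > 2+6.62 | X > 2) = P(X > 6.62) = e^(−0.169411·6.62) ≈ 0.3258.

0.3258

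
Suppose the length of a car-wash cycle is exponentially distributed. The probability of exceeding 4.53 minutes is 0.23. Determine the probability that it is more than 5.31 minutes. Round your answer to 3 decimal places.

0.179

e^(−λ·4.53) = 0.23 ⇒ λ = −ln(0.23)/4.53 = 0.324432.
P(X > 5.31) = e^(−0.324432·5.31) = e^(−1.7227) ≈ 0.179.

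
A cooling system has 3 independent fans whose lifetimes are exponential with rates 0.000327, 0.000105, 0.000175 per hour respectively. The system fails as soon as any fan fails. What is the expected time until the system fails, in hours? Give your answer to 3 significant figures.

The time to first failure is exponential with rate Σλ = 0.000327 + 0.000105 + 0.000175 = 0.000607.
E[min] = 1/Σλ = 1/0.000607 = 1647.45 hours.

1650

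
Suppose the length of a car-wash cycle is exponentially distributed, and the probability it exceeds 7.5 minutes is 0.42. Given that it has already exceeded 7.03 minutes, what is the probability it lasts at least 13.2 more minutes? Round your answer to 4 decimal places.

From e^(−λ·7.5) = 0.42, λ = −ln(0.42)/7.5 = 0.115667.
Memoryless: P(X > 7.03+13.2 | X > 7.03) = P(X > 13.2) = e^(−0.115667·13.2) ≈ 0.2172.

0.2172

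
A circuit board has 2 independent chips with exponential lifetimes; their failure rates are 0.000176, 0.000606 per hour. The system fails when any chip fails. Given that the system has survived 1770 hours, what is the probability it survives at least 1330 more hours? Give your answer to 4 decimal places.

Time to first failure ~ Exp(Σλ) with Σλ = 0.000782.
By memorylessness, P(T > 1770+1330 | T > 1770) = P(T > 1330) = e^(−0.000782·1330) ≈ 0.3534.

0.3534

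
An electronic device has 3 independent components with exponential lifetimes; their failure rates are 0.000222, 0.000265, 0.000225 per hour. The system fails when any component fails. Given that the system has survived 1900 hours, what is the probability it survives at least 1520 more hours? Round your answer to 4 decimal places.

Time to first failure ~ Exp(Σλ) with Σλ = 0.000712.
By memorylessness, P(T > 1900+1520 | T > 1900) = P(T > 1520) = e^(−0.000712·1520) ≈ 0.3388.

0.3388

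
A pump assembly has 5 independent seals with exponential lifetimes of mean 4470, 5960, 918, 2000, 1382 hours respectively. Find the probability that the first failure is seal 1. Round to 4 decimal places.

0.0827

Rates: λ_i = 1/mean_i → 0.000223714, 0.000167785, 0.00108932, 0.0005, 0.000723589; Σλ = 0.00270441.
P(seal 1 first) = λ_1/Σλ = 0.000223714/0.00270441 ≈ 0.0827.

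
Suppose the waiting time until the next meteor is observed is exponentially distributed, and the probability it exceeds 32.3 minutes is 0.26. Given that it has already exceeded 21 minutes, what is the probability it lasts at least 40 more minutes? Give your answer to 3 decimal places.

0.189

From e^(−λ·32.3) = 0.26, λ = −ln(0.26)/32.3 = 0.0417051.
Memoryless: P(X > 21+40 | X > 21) = P(X > 40) = e^(−0.0417051·40) ≈ 0.189.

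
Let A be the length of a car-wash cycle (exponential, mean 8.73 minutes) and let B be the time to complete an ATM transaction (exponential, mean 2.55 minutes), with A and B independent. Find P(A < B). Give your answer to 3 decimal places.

0.226

λ_1 = 1/8.73 = 0.114548, λ_2 = 1/2.55 = 0.392157.
For independent exponentials, P(A < B) = λ_1/(λ_1+λ_2) = 0.114548/0.506704 ≈ 0.226.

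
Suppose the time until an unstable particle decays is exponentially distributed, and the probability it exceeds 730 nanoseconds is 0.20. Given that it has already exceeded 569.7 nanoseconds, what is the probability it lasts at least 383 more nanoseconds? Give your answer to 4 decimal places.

0.4298

From e^(−λ·730) = 0.20, λ = −ln(0.20)/730 = 0.00220471.
Memoryless: P(X > 569.7+383 | X > 569.7) = P(X > 383) = e^(−0.00220471·383) ≈ 0.4298.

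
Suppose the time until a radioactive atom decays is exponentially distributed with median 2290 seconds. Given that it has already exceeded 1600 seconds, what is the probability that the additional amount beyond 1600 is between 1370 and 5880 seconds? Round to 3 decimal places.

0.492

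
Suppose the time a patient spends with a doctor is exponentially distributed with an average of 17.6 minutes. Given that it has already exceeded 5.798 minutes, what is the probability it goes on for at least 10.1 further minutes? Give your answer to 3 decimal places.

0.563

The rate is λ = 1/17.6 = 0.0568182 per minute.
P(X > s+t | X > s) = e^(−λ(s+t))/e^(−λs) = e^(−λt), independent of s = 5.798.
P(X > 10.1) = e^(−0.57386) ≈ 0.563.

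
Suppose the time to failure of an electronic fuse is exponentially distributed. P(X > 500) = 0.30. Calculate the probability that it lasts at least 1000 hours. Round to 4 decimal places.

e^(−λ·500) = 0.30 ⇒ λ = −ln(0.30)/500 = 0.00240795.
P(X > 1000) = e^(−0.00240795·1000) = e^(−2.4079) ≈ 0.0900.

0.0900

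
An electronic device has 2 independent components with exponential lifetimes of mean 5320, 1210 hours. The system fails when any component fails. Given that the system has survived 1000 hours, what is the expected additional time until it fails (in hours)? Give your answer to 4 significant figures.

985.8

First-failure rate Σλ = 1/5320 + 1/1210 = 0.00101442.
By memorylessness the expected residual is 1/Σλ = 985.789 hours, regardless of the 1000 already elapsed.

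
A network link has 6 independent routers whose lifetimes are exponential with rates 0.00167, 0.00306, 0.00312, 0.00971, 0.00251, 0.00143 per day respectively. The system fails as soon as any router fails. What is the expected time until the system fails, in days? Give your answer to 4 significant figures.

46.51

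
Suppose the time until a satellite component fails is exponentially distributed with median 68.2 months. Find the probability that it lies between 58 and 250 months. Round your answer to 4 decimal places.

0.4758

For an exponential, median = ln(2)/λ, so λ = ln 2 / 68.2 = 0.0101634 per month.
P(58 < X < 250) = e^(−λ·58) − e^(−λ·250) = 0.55462 − 0.07880 ≈ 0.4758.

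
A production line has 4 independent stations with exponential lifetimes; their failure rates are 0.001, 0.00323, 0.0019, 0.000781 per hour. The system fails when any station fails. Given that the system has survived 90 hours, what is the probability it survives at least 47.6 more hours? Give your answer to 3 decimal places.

0.720

Time to first failure ~ Exp(Σλ) with Σλ = 0.006911.
By memorylessness, P(T > 90+47.6 | T > 90) = P(T > 47.6) = e^(−0.006911·47.6) ≈ 0.720.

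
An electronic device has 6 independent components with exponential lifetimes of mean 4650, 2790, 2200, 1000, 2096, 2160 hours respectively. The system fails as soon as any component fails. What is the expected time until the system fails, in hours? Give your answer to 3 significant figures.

The first failure time is exponential with rate Σλ_i = 1/4650 + 1/2790 + 1/2200 + 1/1000 + 1/2096 + 1/2160 = 0.00296808 per hour.
E[min] = 1/Σλ = 1/0.00296808 = 336.918 hours.

337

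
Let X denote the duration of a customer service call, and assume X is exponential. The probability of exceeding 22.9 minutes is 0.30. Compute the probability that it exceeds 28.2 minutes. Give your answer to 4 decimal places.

e^(−λ·22.9) = 0.30 ⇒ λ = −ln(0.30)/22.9 = 0.0525752.
P(X > 28.2) = e^(−0.0525752·28.2) = e^(−1.4826) ≈ 0.2270.

0.2270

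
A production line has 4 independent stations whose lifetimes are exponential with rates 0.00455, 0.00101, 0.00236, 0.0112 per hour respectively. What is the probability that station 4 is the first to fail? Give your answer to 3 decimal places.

The time to first failure is exponential with rate Σλ = 0.00455 + 0.00101 + 0.00236 + 0.0112 = 0.01912.
P(station 4 first) = λ_4/Σλ = 0.0112/0.01912 ≈ 0.586.

0.586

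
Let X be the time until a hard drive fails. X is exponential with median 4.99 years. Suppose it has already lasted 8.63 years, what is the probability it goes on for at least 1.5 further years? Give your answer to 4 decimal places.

For an exponential, median = ln(2)/λ, so λ = ln 2 / 4.99 = 0.138907 per year.
P(X > s+t | X > s) = e^(−λ(s+t))/e^(−λs) = e^(−λt), independent of s = 8.63.
P(X > 1.5) = e^(−0.20836) ≈ 0.8119.

0.8119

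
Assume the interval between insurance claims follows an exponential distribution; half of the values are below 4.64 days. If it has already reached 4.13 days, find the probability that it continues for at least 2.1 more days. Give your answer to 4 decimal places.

0.7307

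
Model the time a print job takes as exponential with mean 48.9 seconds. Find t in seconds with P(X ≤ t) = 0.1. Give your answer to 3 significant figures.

The rate is λ = 1/48.9 = 0.0204499 per second.
Set 1 − e^(−λt) = 0.1, so t = −ln(0.9)/λ = 0.10536/0.0204499 ≈ 5.15213 seconds.

5.15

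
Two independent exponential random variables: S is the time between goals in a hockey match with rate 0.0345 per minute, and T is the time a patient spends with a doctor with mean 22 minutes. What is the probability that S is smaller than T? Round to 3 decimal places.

0.431

λ_1 = 0.0345, λ_2 = 1/22 = 0.0454545.
For independent exponentials, P(S < T) = λ_1/(λ_1+λ_2) = 0.0345/0.0799545 ≈ 0.431.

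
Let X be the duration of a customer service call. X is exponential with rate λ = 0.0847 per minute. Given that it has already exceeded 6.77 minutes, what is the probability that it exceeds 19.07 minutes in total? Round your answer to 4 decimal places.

By the memoryless property, P(X > 6.77+12.3 | X > 6.77) = P(X > 12.3).
P(X > 12.3) = e^(−1.0418) ≈ 0.3528.

0.3528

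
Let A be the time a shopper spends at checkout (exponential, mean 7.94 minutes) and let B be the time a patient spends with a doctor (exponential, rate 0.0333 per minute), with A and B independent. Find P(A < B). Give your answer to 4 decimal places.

λ_1 = 1/7.94 = 0.125945, λ_2 = 0.0333.
For independent exponentials, P(A < B) = λ_1/(λ_1+λ_2) = 0.125945/0.159245 ≈ 0.7909.

0.7909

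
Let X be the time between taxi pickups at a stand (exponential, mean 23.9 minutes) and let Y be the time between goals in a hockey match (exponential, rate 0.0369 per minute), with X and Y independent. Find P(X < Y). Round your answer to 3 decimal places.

λ_1 = 1/23.9 = 0.041841, λ_2 = 0.0369.
For independent exponentials, P(X < Y) = λ_1/(λ_1+λ_2) = 0.041841/0.078741 ≈ 0.531.

0.531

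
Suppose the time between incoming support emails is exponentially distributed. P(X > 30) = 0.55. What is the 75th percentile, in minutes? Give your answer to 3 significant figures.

e^(−λ·30) = 0.55 ⇒ λ = −ln(0.55)/30 = 0.0199279.
75th percentile: 1 − e^(−λt) = 0.75, t = −ln(0.25)/λ = 69.5655 minutes.

69.6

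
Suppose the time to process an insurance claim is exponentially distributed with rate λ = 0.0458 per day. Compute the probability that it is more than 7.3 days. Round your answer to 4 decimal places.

P(X > 7.3) = e^(−λ·7.3) = e^(−0.33434) ≈ 0.7158.

0.7158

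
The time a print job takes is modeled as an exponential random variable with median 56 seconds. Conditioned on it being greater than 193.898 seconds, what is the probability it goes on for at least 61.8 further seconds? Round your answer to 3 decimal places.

0.465

For an exponential, median = ln(2)/λ, so λ = ln 2 / 56 = 0.0123776 per second.
By the memoryless property, P(X > 193.898+61.8 | X > 193.898) = P(X > 61.8).
P(X > 61.8) = e^(−0.76494) ≈ 0.465.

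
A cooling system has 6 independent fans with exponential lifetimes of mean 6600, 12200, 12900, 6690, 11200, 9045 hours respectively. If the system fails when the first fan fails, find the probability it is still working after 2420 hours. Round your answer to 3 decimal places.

0.202

The first failure time is exponential with rate Σλ_i = 1/6600 + 1/12200 + 1/12900 + 1/6690 + 1/11200 + 1/9045 = 0.000660323 per hour.
P(min > 2420) = e^(−0.000660323·2420) = e^(−1.598) ≈ 0.202.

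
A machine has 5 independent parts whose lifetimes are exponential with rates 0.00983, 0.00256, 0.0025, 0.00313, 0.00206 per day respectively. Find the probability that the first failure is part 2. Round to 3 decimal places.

The time to first failure is exponential with rate Σλ = 0.00983 + 0.00256 + 0.0025 + 0.00313 + 0.00206 = 0.02008.
P(part 2 first) = λ_2/Σλ = 0.00256/0.02008 ≈ 0.127.

0.127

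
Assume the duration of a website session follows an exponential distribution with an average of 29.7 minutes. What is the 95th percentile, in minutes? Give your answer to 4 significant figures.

88.97

The rate is λ = 1/29.7 = 0.03367 per minute.
Set 1 − e^(−λt) = 0.95, so t = −ln(0.05)/λ = 2.9957/0.03367 ≈ 88.9732 minutes.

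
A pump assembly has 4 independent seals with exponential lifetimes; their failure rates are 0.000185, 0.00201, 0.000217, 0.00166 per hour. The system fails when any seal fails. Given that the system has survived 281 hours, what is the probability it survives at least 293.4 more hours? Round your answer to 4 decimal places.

0.3028

Time to first failure ~ Exp(Σλ) with Σλ = 0.004072.
By memorylessness, P(T > 281+293.4 | T > 281) = P(T > 293.4) = e^(−0.004072·293.4) ≈ 0.3028.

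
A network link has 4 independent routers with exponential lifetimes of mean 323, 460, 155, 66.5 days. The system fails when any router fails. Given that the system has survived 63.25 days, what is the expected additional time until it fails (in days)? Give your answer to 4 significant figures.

37.37

First-failure rate Σλ = 1/323 + 1/460 + 1/155 + 1/66.5 = 0.0267591.
By memorylessness the expected residual is 1/Σλ = 37.3705 days, regardless of the 63.25 already elapsed.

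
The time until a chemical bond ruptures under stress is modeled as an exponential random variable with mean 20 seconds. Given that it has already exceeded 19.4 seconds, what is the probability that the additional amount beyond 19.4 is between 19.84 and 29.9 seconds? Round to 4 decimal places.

The rate is λ = 1/20 = 0.05 per second.
Memoryless: the residual past 19.4 is again Exp(λ).
P(19.84 < residual < 29.9) = e^(−λ·19.84) − e^(−λ·29.9) = 0.37083 − 0.22425 ≈ 0.1466.

0.1466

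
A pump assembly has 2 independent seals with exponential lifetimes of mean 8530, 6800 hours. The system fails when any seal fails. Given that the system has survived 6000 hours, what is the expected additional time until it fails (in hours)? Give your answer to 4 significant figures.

3784

First-failure rate Σλ = 1/8530 + 1/6800 = 0.000264292.
By memorylessness the expected residual is 1/Σλ = 3783.69 hours, regardless of the 6000 already elapsed.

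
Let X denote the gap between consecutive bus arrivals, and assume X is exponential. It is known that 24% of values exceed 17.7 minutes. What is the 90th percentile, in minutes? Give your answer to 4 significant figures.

28.56

e^(−λ·17.7) = 0.24 ⇒ λ = −ln(0.24)/17.7 = 0.080628.
90th percentile: 1 − e^(−λt) = 0.9, t = −ln(0.1)/λ = 28.5581 minutes.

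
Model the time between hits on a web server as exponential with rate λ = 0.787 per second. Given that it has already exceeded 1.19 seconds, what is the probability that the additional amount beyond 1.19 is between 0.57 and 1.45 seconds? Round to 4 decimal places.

0.3191

Memoryless: the residual past 1.19 is again Exp(λ).
P(0.57 < residual < 1.45) = e^(−λ·0.57) − e^(−λ·1.45) = 0.63853 − 0.31945 ≈ 0.3191.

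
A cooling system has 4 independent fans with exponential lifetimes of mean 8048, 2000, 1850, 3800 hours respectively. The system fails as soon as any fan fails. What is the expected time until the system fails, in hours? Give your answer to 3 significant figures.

The first failure time is exponential with rate Σλ_i = 1/8048 + 1/2000 + 1/1850 + 1/3800 = 0.00142795 per hour.
E[min] = 1/Σλ = 1/0.00142795 = 700.303 hours.

700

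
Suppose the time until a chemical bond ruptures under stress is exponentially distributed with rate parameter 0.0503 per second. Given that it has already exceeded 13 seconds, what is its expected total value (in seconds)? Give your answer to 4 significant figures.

By memorylessness, E[X | X > 13] = 13 + 1/λ = 13 + 19.8807 = 32.8807 seconds.

32.88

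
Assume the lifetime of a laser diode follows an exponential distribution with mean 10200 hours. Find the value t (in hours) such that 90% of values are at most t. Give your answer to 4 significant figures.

The rate is λ = 1/10200 = 0.0000980392 per hour.
Set 1 − e^(−λt) = 0.9, so t = −ln(0.1)/λ = 2.3026/0.0000980392 ≈ 23486.4 hours.

23490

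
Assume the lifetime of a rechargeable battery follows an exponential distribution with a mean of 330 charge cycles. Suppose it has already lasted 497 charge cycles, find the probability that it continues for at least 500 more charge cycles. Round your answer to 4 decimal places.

The rate is λ = 1/330 = 0.0030303 per charge cycle.
The exponential is memoryless, so the remaining time is again Exp(λ): the condition X > 497 is irrelevant.
P(X > 500) = e^(−1.5152) ≈ 0.2198.

0.2198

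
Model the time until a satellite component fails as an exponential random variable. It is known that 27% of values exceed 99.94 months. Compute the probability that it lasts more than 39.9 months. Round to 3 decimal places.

0.593

e^(−λ·99.94) = 0.27 ⇒ λ = −ln(0.27)/99.94 = 0.0131012.
P(X > 39.9) = e^(−0.0131012·39.9) = e^(−0.52274) ≈ 0.593.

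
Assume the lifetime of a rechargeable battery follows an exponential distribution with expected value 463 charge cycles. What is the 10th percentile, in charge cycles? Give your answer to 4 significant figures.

48.78

The rate is λ = 1/463 = 0.00215983 per charge cycle.
Set 1 − e^(−λt) = 0.1, so t = −ln(0.9)/λ = 0.10536/0.00215983 ≈ 48.7819 charge cycles.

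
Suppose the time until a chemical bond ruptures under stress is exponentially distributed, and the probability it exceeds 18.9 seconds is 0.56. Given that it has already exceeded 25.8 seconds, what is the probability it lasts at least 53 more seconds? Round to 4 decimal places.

From e^(−λ·18.9) = 0.56, λ = −ln(0.56)/18.9 = 0.0306782.
Memoryless: P(X > 25.8+53 | X > 25.8) = P(X > 53) = e^(−0.0306782·53) ≈ 0.1967.

0.1967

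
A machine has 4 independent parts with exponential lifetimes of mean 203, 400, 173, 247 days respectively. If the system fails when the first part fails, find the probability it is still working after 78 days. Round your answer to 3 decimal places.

The first failure time is exponential with rate Σλ_i = 1/203 + 1/400 + 1/173 + 1/247 = 0.017255 per day.
P(min > 78) = e^(−0.017255·78) = e^(−1.3459) ≈ 0.260.

0.260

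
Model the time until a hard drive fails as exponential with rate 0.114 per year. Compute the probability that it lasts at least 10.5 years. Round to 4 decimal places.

P(X > 10.5) = e^(−λ·10.5) = e^(−1.197) ≈ 0.3021.

0.3021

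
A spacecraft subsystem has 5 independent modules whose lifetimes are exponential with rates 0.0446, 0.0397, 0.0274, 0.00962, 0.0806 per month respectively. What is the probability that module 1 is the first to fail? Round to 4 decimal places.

The time to first failure is exponential with rate Σλ = 0.0446 + 0.0397 + 0.0274 + 0.00962 + 0.0806 = 0.20192.
P(module 1 first) = λ_1/Σλ = 0.0446/0.20192 ≈ 0.2209.

0.2209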